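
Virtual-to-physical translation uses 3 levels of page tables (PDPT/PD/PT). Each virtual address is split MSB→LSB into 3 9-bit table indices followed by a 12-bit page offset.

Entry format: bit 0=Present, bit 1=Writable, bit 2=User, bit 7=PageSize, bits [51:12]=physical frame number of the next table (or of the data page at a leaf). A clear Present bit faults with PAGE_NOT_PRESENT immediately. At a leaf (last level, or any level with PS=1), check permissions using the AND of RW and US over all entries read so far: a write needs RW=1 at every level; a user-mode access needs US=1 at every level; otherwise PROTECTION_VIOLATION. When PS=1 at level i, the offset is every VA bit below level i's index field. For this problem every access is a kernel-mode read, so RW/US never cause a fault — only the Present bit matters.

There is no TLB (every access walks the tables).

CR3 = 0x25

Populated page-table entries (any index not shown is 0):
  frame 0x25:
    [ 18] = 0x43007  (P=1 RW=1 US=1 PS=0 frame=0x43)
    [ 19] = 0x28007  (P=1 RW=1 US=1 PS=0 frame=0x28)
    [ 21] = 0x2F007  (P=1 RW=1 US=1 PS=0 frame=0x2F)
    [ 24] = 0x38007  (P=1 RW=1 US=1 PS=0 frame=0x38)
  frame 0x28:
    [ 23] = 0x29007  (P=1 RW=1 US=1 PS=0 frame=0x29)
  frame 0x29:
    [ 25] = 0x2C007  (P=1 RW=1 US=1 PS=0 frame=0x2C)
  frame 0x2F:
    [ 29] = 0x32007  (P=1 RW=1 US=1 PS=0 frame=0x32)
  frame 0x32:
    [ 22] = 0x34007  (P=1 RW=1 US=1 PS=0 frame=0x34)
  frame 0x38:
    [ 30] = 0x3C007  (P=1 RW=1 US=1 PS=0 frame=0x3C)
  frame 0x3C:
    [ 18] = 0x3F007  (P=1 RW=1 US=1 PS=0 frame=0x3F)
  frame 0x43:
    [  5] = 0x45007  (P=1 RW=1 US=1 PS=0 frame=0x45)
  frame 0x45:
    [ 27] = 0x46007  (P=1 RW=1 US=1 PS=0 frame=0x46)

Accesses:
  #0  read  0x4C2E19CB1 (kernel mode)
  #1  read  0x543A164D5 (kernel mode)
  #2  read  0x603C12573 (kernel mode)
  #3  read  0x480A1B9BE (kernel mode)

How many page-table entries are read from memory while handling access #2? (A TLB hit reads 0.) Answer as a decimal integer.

Trace:
#0 VA=0x4C2E19CB1 (r,kernel):
  L0 @0x25[19] → 0x28007  P=1,RW=1,US=1,PS=0
  L1 @0x28[23] → 0x29007  P=1,RW=1,US=1,PS=0
  L2 @0x29[25] → 0x2C007  P=1,RW=1,US=1,PS=0
  ⇒ phys 0x2CCB1  [3 reads]
#1 VA=0x543A164D5 (r,kernel):
  L0 @0x25[21] → 0x2F007  P=1,RW=1,US=1,PS=0
  L1 @0x2F[29] → 0x32007  P=1,RW=1,US=1,PS=0
  L2 @0x32[22] → 0x34007  P=1,RW=1,US=1,PS=0
  ⇒ phys 0x344D5  [3 reads]
#2 VA=0x603C12573 (r,kernel):
  L0 @0x25[24] → 0x38007  P=1,RW=1,US=1,PS=0
  L1 @0x38[30] → 0x3C007  P=1,RW=1,US=1,PS=0
  L2 @0x3C[18] → 0x3F007  P=1,RW=1,US=1,PS=0
  ⇒ phys 0x3F573  [3 reads]
#3 VA=0x480A1B9BE (r,kernel):
  L0 @0x25[18] → 0x43007  P=1,RW=1,US=1,PS=0
  L1 @0x43[5] → 0x45007  P=1,RW=1,US=1,PS=0
  L2 @0x45[27] → 0x46007  P=1,RW=1,US=1,PS=0
  ⇒ phys 0x469BE  [3 reads]

Entries read for #2: 3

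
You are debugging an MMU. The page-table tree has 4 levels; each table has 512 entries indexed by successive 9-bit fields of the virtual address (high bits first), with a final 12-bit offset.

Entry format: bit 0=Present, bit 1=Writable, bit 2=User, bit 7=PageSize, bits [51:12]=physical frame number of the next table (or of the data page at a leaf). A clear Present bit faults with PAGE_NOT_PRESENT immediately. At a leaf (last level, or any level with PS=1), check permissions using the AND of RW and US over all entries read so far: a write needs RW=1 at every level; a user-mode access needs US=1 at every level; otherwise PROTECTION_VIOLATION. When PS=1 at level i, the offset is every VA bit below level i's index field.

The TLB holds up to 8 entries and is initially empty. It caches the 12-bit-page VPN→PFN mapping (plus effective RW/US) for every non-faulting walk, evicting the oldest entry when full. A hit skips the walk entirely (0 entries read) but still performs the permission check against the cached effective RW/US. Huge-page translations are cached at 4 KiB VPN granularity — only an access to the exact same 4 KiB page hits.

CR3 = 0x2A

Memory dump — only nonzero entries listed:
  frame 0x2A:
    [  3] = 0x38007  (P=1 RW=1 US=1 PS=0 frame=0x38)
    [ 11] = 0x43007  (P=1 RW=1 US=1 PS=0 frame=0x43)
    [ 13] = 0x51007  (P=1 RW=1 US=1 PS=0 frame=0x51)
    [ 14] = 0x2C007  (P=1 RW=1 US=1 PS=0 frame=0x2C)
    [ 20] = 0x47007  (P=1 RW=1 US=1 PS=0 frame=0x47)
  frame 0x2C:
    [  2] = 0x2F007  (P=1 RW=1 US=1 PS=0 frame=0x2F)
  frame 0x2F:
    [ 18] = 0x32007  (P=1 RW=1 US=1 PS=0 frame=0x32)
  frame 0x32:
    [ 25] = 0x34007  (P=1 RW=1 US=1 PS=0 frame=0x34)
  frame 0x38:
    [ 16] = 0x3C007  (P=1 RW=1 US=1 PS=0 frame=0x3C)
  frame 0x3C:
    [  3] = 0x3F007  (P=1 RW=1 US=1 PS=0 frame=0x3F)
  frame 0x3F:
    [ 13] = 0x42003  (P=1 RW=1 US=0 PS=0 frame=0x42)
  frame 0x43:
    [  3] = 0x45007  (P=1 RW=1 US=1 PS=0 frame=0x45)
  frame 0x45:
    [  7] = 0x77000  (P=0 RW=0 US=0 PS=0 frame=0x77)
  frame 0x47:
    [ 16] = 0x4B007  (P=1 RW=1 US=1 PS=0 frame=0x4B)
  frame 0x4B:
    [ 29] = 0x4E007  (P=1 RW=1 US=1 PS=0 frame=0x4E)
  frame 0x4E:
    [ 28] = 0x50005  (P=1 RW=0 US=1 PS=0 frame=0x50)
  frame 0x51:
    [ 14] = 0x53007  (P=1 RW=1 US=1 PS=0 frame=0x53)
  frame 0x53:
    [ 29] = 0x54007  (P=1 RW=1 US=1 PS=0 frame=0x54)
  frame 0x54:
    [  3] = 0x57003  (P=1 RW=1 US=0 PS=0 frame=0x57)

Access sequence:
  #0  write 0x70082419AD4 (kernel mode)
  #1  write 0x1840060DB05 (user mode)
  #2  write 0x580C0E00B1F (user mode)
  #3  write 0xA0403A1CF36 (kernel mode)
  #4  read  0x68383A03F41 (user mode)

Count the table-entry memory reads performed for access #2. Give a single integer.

Trace:
#0 VA=0x70082419AD4 (w,kernel):
  L0: frame=0x2A idx=14 entry=0x2C007 [P=1 RW=1 US=1 PS=0]
  L1: frame=0x2C idx=2 entry=0x2F007 [P=1 RW=1 US=1 PS=0]
  L2: frame=0x2F idx=18 entry=0x32007 [P=1 RW=1 US=1 PS=0]
  L3: frame=0x32 idx=25 entry=0x34007 [P=1 RW=1 US=1 PS=0]
  → PA=0x34AD4  (4 entries read)
#1 VA=0x1840060DB05 (w,user):
  L0: frame=0x2A idx=3 entry=0x38007 [P=1 RW=1 US=1 PS=0]
  L1: frame=0x38 idx=16 entry=0x3C007 [P=1 RW=1 US=1 PS=0]
  L2: frame=0x3C idx=3 entry=0x3F007 [P=1 RW=1 US=1 PS=0]
  L3: frame=0x3F idx=13 entry=0x42003 [P=1 RW=1 US=0 PS=0]
  → PROTECTION_VIOLATION  (4 entries read)
#2 VA=0x580C0E00B1F (w,user):
  L0: frame=0x2A idx=11 entry=0x43007 [P=1 RW=1 US=1 PS=0]
  L1: frame=0x43 idx=3 entry=0x45007 [P=1 RW=1 US=1 PS=0]
  L2: frame=0x45 idx=7 entry=0x77000 [P=0 RW=0 US=0 PS=0]
  → PAGE_NOT_PRESENT  (3 entries read)
#3 VA=0xA0403A1CF36 (w,kernel):
  L0: frame=0x2A idx=20 entry=0x47007 [P=1 RW=1 US=1 PS=0]
  L1: frame=0x47 idx=16 entry=0x4B007 [P=1 RW=1 US=1 PS=0]
  L2: frame=0x4B idx=29 entry=0x4E007 [P=1 RW=1 US=1 PS=0]
  L3: frame=0x4E idx=28 entry=0x50005 [P=1 RW=0 US=1 PS=0]
  → PROTECTION_VIOLATION  (4 entries read)
#4 VA=0x68383A03F41 (r,user):
  L0: frame=0x2A idx=13 entry=0x51007 [P=1 RW=1 US=1 PS=0]
  L1: frame=0x51 idx=14 entry=0x53007 [P=1 RW=1 US=1 PS=0]
  L2: frame=0x53 idx=29 entry=0x54007 [P=1 RW=1 US=1 PS=0]
  L3: frame=0x54 idx=3 entry=0x57003 [P=1 RW=1 US=0 PS=0]
  → PROTECTION_VIOLATION  (4 entries read)

Entries read for #2: 3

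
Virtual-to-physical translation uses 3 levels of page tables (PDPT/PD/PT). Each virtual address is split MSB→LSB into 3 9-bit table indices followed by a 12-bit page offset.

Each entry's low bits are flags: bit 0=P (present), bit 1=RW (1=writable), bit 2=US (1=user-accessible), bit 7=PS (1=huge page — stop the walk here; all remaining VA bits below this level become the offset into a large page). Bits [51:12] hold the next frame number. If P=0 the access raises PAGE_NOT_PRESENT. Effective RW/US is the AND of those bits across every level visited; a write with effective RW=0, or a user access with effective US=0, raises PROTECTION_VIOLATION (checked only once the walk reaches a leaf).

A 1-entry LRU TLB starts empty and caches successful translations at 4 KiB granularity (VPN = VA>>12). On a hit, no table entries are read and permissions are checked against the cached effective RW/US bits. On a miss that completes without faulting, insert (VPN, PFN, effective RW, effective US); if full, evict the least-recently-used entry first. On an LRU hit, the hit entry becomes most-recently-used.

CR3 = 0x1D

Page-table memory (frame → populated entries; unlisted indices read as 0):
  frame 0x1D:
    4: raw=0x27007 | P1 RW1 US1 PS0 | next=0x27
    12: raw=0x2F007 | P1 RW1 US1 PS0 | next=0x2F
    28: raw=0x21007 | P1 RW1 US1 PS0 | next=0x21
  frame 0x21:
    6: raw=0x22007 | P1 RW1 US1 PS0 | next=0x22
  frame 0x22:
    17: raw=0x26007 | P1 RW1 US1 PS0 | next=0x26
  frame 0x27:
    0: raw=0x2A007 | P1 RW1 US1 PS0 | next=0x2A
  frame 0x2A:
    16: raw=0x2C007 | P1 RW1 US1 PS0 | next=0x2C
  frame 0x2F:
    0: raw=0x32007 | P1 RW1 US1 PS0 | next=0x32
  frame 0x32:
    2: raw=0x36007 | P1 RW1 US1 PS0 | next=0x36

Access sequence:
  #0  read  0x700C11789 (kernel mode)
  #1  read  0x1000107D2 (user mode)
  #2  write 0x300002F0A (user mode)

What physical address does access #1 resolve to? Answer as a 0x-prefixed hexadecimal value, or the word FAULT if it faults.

Per-access translation:
#0 VA=0x700C11789 (r,kernel):
  lvl0: tbl 0x1D, slot 28 ⇒ 0x21007 (P1/RW1/US1/PS0)
  lvl1: tbl 0x21, slot 6 ⇒ 0x22007 (P1/RW1/US1/PS0)
  lvl2: tbl 0x22, slot 17 ⇒ 0x26007 (P1/RW1/US1/PS0)
  → PA=0x26789  (3 entries read)
#1 VA=0x1000107D2 (r,user):
  lvl0: tbl 0x1D, slot 4 ⇒ 0x27007 (P1/RW1/US1/PS0)
  lvl1: tbl 0x27, slot 0 ⇒ 0x2A007 (P1/RW1/US1/PS0)
  lvl2: tbl 0x2A, slot 16 ⇒ 0x2C007 (P1/RW1/US1/PS0)
  → PA=0x2C7D2  (3 entries read)
#2 VA=0x300002F0A (w,user):
  lvl0: tbl 0x1D, slot 12 ⇒ 0x2F007 (P1/RW1/US1/PS0)
  lvl1: tbl 0x2F, slot 0 ⇒ 0x32007 (P1/RW1/US1/PS0)
  lvl2: tbl 0x32, slot 2 ⇒ 0x36007 (P1/RW1/US1/PS0)
  → PA=0x36F0A  (3 entries read)

Access #1 PA: 0x2C7D2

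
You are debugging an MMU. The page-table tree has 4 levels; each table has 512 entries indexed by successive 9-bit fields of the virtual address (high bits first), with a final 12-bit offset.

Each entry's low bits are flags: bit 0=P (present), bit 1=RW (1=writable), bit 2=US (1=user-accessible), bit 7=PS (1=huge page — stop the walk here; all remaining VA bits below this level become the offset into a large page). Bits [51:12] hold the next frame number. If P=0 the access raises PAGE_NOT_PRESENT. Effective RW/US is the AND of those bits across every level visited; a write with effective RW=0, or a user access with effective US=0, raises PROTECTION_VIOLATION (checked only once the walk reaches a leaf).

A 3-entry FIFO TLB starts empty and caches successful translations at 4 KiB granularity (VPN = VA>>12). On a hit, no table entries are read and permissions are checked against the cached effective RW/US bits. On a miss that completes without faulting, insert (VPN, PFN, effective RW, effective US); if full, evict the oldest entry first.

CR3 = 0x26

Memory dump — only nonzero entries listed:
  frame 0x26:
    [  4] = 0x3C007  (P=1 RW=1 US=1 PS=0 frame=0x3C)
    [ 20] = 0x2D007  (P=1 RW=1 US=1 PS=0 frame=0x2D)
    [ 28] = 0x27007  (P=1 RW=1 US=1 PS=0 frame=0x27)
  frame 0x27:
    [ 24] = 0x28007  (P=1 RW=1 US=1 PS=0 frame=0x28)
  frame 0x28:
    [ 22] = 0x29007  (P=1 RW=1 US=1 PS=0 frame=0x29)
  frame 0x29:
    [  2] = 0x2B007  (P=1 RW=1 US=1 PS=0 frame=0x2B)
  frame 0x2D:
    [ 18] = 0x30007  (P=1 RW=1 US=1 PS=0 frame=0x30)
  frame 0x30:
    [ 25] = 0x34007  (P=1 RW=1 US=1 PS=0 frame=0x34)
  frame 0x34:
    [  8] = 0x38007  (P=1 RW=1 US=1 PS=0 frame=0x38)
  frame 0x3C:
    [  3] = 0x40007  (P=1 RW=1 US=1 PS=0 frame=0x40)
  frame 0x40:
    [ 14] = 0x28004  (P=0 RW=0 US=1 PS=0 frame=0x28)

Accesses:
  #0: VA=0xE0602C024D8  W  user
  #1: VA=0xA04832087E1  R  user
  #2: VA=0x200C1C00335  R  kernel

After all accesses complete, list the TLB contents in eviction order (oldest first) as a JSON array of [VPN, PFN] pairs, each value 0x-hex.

Walk each access:
#0 VA=0xE0602C024D8 (w,user):
  L0 @0x26[28] → 0x27007  P=1,RW=1,US=1,PS=0
  L1 @0x27[24] → 0x28007  P=1,RW=1,US=1,PS=0
  L2 @0x28[22] → 0x29007  P=1,RW=1,US=1,PS=0
  L3 @0x29[2] → 0x2B007  P=1,RW=1,US=1,PS=0
  ⇒ phys 0x2B4D8  [4 reads]
#1 VA=0xA04832087E1 (r,user):
  L0 @0x26[20] → 0x2D007  P=1,RW=1,US=1,PS=0
  L1 @0x2D[18] → 0x30007  P=1,RW=1,US=1,PS=0
  L2 @0x30[25] → 0x34007  P=1,RW=1,US=1,PS=0
  L3 @0x34[8] → 0x38007  P=1,RW=1,US=1,PS=0
  ⇒ phys 0x387E1  [4 reads]
#2 VA=0x200C1C00335 (r,kernel):
  L0 @0x26[4] → 0x3C007  P=1,RW=1,US=1,PS=0
  L1 @0x3C[3] → 0x40007  P=1,RW=1,US=1,PS=0
  L2 @0x40[14] → 0x28004  P=0,RW=0,US=1,PS=0
  ✗ PAGE_NOT_PRESENT  [3 reads]

TLB: [["0xE0602C02", "0x2B"], ["0xA0483208", "0x38"]]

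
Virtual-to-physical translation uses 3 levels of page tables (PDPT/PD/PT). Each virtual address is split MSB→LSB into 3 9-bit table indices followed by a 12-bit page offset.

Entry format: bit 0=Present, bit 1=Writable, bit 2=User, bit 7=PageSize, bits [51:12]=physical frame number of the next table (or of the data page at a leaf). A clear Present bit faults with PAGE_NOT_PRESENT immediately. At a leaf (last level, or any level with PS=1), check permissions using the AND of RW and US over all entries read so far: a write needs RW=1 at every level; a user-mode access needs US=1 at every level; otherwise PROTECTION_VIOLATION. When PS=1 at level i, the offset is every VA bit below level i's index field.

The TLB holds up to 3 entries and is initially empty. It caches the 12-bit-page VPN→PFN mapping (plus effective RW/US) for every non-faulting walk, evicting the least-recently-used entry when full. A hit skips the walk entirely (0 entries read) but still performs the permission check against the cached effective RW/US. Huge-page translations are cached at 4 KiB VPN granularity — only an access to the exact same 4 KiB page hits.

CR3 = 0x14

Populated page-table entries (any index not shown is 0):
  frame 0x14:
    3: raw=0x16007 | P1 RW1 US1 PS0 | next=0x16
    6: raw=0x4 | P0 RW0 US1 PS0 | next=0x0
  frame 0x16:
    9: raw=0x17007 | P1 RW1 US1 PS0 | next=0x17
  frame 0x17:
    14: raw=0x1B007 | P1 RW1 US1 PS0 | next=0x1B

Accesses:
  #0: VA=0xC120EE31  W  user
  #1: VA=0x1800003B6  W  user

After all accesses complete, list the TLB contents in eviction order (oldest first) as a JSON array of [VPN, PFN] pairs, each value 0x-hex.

Per-access translation:
#0 VA=0xC120EE31 (w,user):
  L0: frame=0x14 idx=3 entry=0x16007 [P=1 RW=1 US=1 PS=0]
  L1: frame=0x16 idx=9 entry=0x17007 [P=1 RW=1 US=1 PS=0]
  L2: frame=0x17 idx=14 entry=0x1B007 [P=1 RW=1 US=1 PS=0]
  ✓ 0x1BE31  — 3 lookups
#1 VA=0x1800003B6 (w,user):
  L0: frame=0x14 idx=6 entry=0x4 [P=0 RW=0 US=1 PS=0]
  → PAGE_NOT_PRESENT  (1 entries read)

TLB: [["0xC120E", "0x1B"]]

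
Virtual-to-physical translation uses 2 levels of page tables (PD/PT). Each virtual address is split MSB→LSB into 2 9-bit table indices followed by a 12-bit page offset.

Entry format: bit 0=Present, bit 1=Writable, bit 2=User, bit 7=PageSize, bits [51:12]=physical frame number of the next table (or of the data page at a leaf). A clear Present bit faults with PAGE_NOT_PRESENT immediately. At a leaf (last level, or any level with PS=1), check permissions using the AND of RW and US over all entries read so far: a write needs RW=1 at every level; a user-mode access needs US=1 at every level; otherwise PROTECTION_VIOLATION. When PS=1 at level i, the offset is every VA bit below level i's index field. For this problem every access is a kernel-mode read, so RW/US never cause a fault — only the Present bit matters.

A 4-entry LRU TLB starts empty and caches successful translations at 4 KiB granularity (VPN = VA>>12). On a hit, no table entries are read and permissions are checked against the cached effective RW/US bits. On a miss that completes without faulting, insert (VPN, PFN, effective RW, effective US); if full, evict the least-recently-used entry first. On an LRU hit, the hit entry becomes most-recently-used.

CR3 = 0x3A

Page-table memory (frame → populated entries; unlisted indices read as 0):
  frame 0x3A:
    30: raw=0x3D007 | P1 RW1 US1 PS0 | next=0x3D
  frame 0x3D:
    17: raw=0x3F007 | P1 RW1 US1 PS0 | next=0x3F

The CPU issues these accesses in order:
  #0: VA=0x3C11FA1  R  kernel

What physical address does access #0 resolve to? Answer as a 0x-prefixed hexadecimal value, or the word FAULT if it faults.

Walk each access:
#0 VA=0x3C11FA1 (r,kernel):
  [0] read 0x3A idx=30: raw=0x3D007 flags P=1 W=1 U=1 S=0
  [1] read 0x3D idx=17: raw=0x3F007 flags P=1 W=1 U=1 S=0
  ✓ 0x3FFA1  — 2 lookups

Access #0 PA: 0x3FFA1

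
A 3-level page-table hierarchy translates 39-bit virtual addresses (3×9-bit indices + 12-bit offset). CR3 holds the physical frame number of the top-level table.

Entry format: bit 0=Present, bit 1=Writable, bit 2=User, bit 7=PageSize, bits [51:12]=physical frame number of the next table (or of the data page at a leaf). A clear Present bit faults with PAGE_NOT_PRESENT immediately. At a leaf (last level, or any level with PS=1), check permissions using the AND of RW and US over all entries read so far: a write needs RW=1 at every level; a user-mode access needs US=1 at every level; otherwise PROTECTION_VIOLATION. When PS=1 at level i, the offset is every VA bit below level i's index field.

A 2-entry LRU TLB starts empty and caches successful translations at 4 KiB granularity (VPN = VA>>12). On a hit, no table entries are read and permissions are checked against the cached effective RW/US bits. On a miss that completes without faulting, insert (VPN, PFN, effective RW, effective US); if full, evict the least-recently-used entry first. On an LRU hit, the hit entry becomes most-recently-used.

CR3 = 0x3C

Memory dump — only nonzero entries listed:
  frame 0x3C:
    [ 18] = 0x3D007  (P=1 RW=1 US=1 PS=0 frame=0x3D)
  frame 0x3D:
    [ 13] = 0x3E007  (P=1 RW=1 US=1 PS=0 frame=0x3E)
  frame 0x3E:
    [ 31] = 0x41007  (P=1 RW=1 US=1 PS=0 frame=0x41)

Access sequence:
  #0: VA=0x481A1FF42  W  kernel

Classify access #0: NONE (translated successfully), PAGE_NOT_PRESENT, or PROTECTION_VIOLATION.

Walk each access:
#0 VA=0x481A1FF42 (w,kernel):
  [0] read 0x3C idx=18: raw=0x3D007 flags P=1 W=1 U=1 S=0
  [1] read 0x3D idx=13: raw=0x3E007 flags P=1 W=1 U=1 S=0
  [2] read 0x3E idx=31: raw=0x41007 flags P=1 W=1 U=1 S=0
  ⇒ phys 0x41F42  [3 reads]

Access #0 fault: NONE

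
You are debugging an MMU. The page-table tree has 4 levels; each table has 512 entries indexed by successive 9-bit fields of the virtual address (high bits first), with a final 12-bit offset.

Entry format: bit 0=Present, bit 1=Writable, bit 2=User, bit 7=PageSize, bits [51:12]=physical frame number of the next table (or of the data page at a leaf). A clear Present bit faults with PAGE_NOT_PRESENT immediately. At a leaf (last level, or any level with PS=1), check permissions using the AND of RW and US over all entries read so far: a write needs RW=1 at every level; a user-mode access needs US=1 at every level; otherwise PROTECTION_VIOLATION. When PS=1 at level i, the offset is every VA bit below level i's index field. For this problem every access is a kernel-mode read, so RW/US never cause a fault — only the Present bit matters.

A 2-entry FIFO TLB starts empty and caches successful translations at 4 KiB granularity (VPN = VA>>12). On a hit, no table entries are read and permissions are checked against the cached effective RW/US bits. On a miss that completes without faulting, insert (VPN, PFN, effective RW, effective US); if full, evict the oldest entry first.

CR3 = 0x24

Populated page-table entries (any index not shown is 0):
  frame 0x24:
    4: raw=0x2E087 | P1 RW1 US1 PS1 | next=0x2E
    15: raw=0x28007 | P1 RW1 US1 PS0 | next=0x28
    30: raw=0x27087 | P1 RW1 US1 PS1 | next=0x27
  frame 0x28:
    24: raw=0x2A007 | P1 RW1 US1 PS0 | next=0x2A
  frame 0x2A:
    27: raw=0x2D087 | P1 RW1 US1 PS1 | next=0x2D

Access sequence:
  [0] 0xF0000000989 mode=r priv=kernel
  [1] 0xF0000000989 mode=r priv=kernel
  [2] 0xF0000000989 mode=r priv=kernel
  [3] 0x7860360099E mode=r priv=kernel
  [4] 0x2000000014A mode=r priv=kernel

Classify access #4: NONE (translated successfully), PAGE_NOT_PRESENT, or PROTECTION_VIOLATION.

Walk each access:
#0 VA=0xF0000000989 (r,kernel):
  lvl0: tbl 0x24, slot 30 ⇒ 0x27087 (P1/RW1/US1/PS1)
  → PA=0x27989 (huge @L0)  (1 entries read)
#1 VA=0xF0000000989 (r,kernel):
  TLB hit vpn=0xF0000000 → PA=0x27989
#2 VA=0xF0000000989 (r,kernel):
  TLB hit vpn=0xF0000000 → PA=0x27989
#3 VA=0x7860360099E (r,kernel):
  lvl0: tbl 0x24, slot 15 ⇒ 0x28007 (P1/RW1/US1/PS0)
  lvl1: tbl 0x28, slot 24 ⇒ 0x2A007 (P1/RW1/US1/PS0)
  lvl2: tbl 0x2A, slot 27 ⇒ 0x2D087 (P1/RW1/US1/PS1)
  → PA=0x2D99E (huge @L2)  (3 entries read)
#4 VA=0x2000000014A (r,kernel):
  lvl0: tbl 0x24, slot 4 ⇒ 0x2E087 (P1/RW1/US1/PS1)
  → PA=0x2E14A (huge @L0)  (1 entries read)

Access #4 fault: NONE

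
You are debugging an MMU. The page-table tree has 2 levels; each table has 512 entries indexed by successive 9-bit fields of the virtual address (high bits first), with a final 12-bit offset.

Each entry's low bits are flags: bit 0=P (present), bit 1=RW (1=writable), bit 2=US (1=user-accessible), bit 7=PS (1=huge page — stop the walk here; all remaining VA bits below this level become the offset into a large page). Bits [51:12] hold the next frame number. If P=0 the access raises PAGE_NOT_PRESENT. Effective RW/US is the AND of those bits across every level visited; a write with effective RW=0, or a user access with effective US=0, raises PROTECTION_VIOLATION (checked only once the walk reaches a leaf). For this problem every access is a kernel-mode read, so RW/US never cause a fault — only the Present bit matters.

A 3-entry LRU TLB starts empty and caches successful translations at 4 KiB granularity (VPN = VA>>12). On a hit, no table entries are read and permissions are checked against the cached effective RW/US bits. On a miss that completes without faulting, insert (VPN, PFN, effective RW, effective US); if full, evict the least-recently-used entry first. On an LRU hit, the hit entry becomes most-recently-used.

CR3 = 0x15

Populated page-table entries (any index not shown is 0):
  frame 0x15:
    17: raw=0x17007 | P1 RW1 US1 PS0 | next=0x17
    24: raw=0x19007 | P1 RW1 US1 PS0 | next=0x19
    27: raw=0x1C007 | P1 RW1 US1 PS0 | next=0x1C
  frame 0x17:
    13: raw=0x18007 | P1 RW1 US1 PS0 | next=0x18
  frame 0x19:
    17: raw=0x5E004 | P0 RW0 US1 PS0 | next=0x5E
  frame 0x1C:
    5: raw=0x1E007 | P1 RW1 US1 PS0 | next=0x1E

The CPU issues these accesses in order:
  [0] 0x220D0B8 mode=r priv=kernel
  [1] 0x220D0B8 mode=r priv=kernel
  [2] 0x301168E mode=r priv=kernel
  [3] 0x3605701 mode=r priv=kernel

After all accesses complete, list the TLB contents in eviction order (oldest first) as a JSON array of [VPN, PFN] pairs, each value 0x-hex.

Walk each access:
#0 VA=0x220D0B8 (r,kernel):
  [0] read 0x15 idx=17: raw=0x17007 flags P=1 W=1 U=1 S=0
  [1] read 0x17 idx=13: raw=0x18007 flags P=1 W=1 U=1 S=0
  → PA=0x180B8  (2 entries read)
#1 VA=0x220D0B8 (r,kernel):
  TLB hit vpn=0x220D → PA=0x180B8
#2 VA=0x301168E (r,kernel):
  [0] read 0x15 idx=24: raw=0x19007 flags P=1 W=1 U=1 S=0
  [1] read 0x19 idx=17: raw=0x5E004 flags P=0 W=0 U=1 S=0
  → PAGE_NOT_PRESENT  (2 entries read)
#3 VA=0x3605701 (r,kernel):
  [0] read 0x15 idx=27: raw=0x1C007 flags P=1 W=1 U=1 S=0
  [1] read 0x1C idx=5: raw=0x1E007 flags P=1 W=1 U=1 S=0
  → PA=0x1E701  (2 entries read)

TLB: [["0x220D", "0x18"], ["0x3605", "0x1E"]]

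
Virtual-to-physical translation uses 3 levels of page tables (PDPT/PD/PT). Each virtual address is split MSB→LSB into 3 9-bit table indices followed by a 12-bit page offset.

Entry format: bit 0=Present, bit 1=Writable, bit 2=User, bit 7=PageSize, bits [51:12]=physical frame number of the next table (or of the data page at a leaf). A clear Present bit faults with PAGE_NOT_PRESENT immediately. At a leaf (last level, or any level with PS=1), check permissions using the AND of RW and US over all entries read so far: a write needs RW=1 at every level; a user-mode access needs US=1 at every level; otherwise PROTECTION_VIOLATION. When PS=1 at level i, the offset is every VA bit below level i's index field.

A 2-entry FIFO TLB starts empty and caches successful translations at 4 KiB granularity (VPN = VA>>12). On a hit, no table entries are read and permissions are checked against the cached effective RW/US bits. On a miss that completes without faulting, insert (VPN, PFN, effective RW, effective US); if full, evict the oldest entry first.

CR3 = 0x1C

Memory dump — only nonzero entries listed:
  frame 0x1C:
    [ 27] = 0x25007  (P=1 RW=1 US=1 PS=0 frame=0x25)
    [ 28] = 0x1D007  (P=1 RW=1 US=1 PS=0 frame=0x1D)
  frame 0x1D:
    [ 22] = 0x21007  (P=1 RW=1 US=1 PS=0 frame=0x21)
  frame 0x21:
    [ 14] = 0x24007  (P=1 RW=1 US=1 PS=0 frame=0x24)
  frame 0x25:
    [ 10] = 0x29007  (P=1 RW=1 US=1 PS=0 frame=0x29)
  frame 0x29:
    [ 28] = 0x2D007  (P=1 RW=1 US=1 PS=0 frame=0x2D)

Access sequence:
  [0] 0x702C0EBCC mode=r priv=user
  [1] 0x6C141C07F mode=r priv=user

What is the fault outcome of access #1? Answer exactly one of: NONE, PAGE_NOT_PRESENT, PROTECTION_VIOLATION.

Per-access translation:
#0 VA=0x702C0EBCC (r,user):
  [0] read 0x1C idx=28: raw=0x1D007 flags P=1 W=1 U=1 S=0
  [1] read 0x1D idx=22: raw=0x21007 flags P=1 W=1 U=1 S=0
  [2] read 0x21 idx=14: raw=0x24007 flags P=1 W=1 U=1 S=0
  ✓ 0x24BCC  — 3 lookups
#1 VA=0x6C141C07F (r,user):
  [0] read 0x1C idx=27: raw=0x25007 flags P=1 W=1 U=1 S=0
  [1] read 0x25 idx=10: raw=0x29007 flags P=1 W=1 U=1 S=0
  [2] read 0x29 idx=28: raw=0x2D007 flags P=1 W=1 U=1 S=0
  ✓ 0x2D07F  — 3 lookups

Access #1 fault: NONE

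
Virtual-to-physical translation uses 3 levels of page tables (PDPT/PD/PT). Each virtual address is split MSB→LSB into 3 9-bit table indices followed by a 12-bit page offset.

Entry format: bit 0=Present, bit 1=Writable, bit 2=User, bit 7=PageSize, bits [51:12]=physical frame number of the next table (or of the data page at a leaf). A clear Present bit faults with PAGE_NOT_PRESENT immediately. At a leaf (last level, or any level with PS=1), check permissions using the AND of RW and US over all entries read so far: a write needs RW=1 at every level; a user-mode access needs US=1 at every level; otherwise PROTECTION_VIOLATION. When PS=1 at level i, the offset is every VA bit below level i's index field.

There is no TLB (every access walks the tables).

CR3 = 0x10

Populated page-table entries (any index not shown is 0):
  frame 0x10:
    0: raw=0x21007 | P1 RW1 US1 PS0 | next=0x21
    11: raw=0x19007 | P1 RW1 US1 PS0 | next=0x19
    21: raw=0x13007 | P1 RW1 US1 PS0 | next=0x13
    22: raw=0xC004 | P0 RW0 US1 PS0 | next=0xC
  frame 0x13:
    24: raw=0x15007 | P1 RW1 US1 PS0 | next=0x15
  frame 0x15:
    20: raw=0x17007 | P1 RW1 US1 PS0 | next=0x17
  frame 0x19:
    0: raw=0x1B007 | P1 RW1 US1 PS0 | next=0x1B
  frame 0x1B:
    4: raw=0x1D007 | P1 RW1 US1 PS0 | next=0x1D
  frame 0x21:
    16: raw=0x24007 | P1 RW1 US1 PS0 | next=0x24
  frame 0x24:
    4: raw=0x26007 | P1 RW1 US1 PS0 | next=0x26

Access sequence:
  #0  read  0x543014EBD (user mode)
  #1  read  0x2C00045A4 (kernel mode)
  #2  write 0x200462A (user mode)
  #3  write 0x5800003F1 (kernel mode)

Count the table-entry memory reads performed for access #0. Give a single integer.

Walk each access:
#0 VA=0x543014EBD (r,user):
  L0 @0x10[21] → 0x13007  P=1,RW=1,US=1,PS=0
  L1 @0x13[24] → 0x15007  P=1,RW=1,US=1,PS=0
  L2 @0x15[20] → 0x17007  P=1,RW=1,US=1,PS=0
  ⇒ phys 0x17EBD  [3 reads]
#1 VA=0x2C00045A4 (r,kernel):
  L0 @0x10[11] → 0x19007  P=1,RW=1,US=1,PS=0
  L1 @0x19[0] → 0x1B007  P=1,RW=1,US=1,PS=0
  L2 @0x1B[4] → 0x1D007  P=1,RW=1,US=1,PS=0
  ⇒ phys 0x1D5A4  [3 reads]
#2 VA=0x200462A (w,user):
  L0 @0x10[0] → 0x21007  P=1,RW=1,US=1,PS=0
  L1 @0x21[16] → 0x24007  P=1,RW=1,US=1,PS=0
  L2 @0x24[4] → 0x26007  P=1,RW=1,US=1,PS=0
  ⇒ phys 0x2662A  [3 reads]
#3 VA=0x5800003F1 (w,kernel):
  L0 @0x10[22] → 0xC004  P=0,RW=0,US=1,PS=0
  ✗ PAGE_NOT_PRESENT  [1 reads]

Entries read for #0: 3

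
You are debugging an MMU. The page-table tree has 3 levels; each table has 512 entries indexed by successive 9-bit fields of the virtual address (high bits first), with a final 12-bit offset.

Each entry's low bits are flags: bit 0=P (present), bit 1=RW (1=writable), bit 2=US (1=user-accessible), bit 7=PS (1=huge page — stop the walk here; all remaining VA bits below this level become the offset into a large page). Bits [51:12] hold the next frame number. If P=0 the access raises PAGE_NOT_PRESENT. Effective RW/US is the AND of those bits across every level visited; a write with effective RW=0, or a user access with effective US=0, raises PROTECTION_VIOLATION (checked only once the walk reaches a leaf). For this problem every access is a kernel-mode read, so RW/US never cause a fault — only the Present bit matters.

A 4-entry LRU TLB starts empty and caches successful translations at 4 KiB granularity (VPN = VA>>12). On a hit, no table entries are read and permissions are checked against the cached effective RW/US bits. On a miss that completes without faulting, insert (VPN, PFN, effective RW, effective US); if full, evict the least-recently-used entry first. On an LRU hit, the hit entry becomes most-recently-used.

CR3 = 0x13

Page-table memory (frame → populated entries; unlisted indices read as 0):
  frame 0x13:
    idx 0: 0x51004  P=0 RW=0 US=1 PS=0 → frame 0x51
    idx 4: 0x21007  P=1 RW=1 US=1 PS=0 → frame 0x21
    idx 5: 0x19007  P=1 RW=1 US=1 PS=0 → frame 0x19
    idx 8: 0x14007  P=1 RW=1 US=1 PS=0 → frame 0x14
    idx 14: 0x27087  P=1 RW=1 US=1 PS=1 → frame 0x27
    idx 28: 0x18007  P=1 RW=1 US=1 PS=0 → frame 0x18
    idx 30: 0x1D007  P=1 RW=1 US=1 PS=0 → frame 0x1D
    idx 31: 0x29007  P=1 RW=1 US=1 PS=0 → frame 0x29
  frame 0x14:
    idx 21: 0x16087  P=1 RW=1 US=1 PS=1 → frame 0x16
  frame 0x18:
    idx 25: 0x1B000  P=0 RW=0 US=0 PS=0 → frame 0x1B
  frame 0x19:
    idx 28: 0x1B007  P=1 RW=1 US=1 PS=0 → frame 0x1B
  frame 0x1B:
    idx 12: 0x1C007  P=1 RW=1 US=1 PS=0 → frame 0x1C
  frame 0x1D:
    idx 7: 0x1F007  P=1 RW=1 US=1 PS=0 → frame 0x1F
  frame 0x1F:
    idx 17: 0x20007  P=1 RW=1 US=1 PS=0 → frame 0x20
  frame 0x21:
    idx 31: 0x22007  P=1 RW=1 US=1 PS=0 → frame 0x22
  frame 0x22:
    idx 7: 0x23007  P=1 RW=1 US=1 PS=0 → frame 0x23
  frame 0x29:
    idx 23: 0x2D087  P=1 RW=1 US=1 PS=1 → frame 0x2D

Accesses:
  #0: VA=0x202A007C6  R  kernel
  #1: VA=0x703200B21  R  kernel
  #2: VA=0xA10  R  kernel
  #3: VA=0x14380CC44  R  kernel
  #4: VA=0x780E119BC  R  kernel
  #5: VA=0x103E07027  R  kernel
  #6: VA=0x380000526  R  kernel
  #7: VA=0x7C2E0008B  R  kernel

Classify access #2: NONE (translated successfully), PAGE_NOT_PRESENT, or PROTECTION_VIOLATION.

Trace:
#0 VA=0x202A007C6 (r,kernel):
  L0: frame=0x13 idx=8 entry=0x14007 [P=1 RW=1 US=1 PS=0]
  L1: frame=0x14 idx=21 entry=0x16087 [P=1 RW=1 US=1 PS=1]
  ⇒ phys 0x167C6 (huge @L1)  [2 reads]
#1 VA=0x703200B21 (r,kernel):
  L0: frame=0x13 idx=28 entry=0x18007 [P=1 RW=1 US=1 PS=0]
  L1: frame=0x18 idx=25 entry=0x1B000 [P=0 RW=0 US=0 PS=0]
  ✗ PAGE_NOT_PRESENT  [2 reads]
#2 VA=0xA10 (r,kernel):
  L0: frame=0x13 idx=0 entry=0x51004 [P=0 RW=0 US=1 PS=0]
  ✗ PAGE_NOT_PRESENT  [1 reads]
#3 VA=0x14380CC44 (r,kernel):
  L0: frame=0x13 idx=5 entry=0x19007 [P=1 RW=1 US=1 PS=0]
  L1: frame=0x19 idx=28 entry=0x1B007 [P=1 RW=1 US=1 PS=0]
  L2: frame=0x1B idx=12 entry=0x1C007 [P=1 RW=1 US=1 PS=0]
  ⇒ phys 0x1CC44  [3 reads]
#4 VA=0x780E119BC (r,kernel):
  L0: frame=0x13 idx=30 entry=0x1D007 [P=1 RW=1 US=1 PS=0]
  L1: frame=0x1D idx=7 entry=0x1F007 [P=1 RW=1 US=1 PS=0]
  L2: frame=0x1F idx=17 entry=0x20007 [P=1 RW=1 US=1 PS=0]
  ⇒ phys 0x209BC  [3 reads]
#5 VA=0x103E07027 (r,kernel):
  L0: frame=0x13 idx=4 entry=0x21007 [P=1 RW=1 US=1 PS=0]
  L1: frame=0x21 idx=31 entry=0x22007 [P=1 RW=1 US=1 PS=0]
  L2: frame=0x22 idx=7 entry=0x23007 [P=1 RW=1 US=1 PS=0]
  ⇒ phys 0x23027  [3 reads]
#6 VA=0x380000526 (r,kernel):
  L0: frame=0x13 idx=14 entry=0x27087 [P=1 RW=1 US=1 PS=1]
  ⇒ phys 0x27526 (huge @L0)  [1 reads]
#7 VA=0x7C2E0008B (r,kernel):
  L0: frame=0x13 idx=31 entry=0x29007 [P=1 RW=1 US=1 PS=0]
  L1: frame=0x29 idx=23 entry=0x2D087 [P=1 RW=1 US=1 PS=1]
  ⇒ phys 0x2D08B (huge @L1)  [2 reads]

Access #2 fault: PAGE_NOT_PRESENT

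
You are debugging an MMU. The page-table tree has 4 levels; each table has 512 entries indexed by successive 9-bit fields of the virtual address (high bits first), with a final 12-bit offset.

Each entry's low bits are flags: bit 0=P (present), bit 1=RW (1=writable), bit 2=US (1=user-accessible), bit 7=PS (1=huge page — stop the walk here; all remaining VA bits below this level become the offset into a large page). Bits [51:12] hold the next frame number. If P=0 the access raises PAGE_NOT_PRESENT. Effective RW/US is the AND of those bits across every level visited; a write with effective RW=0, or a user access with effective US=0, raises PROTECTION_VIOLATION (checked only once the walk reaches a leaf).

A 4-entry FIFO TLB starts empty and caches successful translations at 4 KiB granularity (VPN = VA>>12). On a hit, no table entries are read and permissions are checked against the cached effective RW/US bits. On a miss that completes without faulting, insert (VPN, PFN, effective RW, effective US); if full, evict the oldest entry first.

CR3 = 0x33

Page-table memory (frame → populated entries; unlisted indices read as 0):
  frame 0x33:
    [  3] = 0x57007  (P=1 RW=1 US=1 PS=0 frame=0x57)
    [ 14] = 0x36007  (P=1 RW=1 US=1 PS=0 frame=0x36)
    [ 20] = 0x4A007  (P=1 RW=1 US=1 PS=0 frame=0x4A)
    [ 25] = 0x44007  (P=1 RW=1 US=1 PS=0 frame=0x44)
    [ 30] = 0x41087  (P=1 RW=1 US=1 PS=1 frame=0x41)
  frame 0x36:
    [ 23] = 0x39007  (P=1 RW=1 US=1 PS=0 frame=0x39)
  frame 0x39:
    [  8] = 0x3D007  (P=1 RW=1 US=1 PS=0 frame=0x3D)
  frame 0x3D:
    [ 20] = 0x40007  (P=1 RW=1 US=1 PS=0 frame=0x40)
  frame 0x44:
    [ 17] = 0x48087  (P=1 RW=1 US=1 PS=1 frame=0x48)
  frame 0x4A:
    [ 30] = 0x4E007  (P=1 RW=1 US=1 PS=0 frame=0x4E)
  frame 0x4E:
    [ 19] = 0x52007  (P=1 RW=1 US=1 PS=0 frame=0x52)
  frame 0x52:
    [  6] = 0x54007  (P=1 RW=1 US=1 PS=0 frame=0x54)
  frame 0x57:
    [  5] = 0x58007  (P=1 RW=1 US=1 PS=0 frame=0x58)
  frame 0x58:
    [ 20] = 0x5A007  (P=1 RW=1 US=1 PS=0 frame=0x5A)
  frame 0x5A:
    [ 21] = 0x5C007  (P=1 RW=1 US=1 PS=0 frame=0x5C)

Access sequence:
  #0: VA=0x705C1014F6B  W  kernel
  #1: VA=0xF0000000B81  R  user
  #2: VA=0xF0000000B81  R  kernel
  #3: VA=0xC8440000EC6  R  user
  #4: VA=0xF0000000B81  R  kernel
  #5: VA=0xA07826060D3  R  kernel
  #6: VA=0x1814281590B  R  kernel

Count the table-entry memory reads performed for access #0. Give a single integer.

Per-access translation:
#0 VA=0x705C1014F6B (w,kernel):
  lvl0: tbl 0x33, slot 14 ⇒ 0x36007 (P1/RW1/US1/PS0)
  lvl1: tbl 0x36, slot 23 ⇒ 0x39007 (P1/RW1/US1/PS0)
  lvl2: tbl 0x39, slot 8 ⇒ 0x3D007 (P1/RW1/US1/PS0)
  lvl3: tbl 0x3D, slot 20 ⇒ 0x40007 (P1/RW1/US1/PS0)
  → PA=0x40F6B  (4 entries read)
#1 VA=0xF0000000B81 (r,user):
  lvl0: tbl 0x33, slot 30 ⇒ 0x41087 (P1/RW1/US1/PS1)
  → PA=0x41B81 (huge @L0)  (1 entries read)
#2 VA=0xF0000000B81 (r,kernel):
  TLB hit vpn=0xF0000000 → PA=0x41B81
#3 VA=0xC8440000EC6 (r,user):
  lvl0: tbl 0x33, slot 25 ⇒ 0x44007 (P1/RW1/US1/PS0)
  lvl1: tbl 0x44, slot 17 ⇒ 0x48087 (P1/RW1/US1/PS1)
  → PA=0x48EC6 (huge @L1)  (2 entries read)
#4 VA=0xF0000000B81 (r,kernel):
  TLB hit vpn=0xF0000000 → PA=0x41B81
#5 VA=0xA07826060D3 (r,kernel):
  lvl0: tbl 0x33, slot 20 ⇒ 0x4A007 (P1/RW1/US1/PS0)
  lvl1: tbl 0x4A, slot 30 ⇒ 0x4E007 (P1/RW1/US1/PS0)
  lvl2: tbl 0x4E, slot 19 ⇒ 0x52007 (P1/RW1/US1/PS0)
  lvl3: tbl 0x52, slot 6 ⇒ 0x54007 (P1/RW1/US1/PS0)
  → PA=0x540D3  (4 entries read)
#6 VA=0x1814281590B (r,kernel):
  lvl0: tbl 0x33, slot 3 ⇒ 0x57007 (P1/RW1/US1/PS0)
  lvl1: tbl 0x57, slot 5 ⇒ 0x58007 (P1/RW1/US1/PS0)
  lvl2: tbl 0x58, slot 20 ⇒ 0x5A007 (P1/RW1/US1/PS0)
  lvl3: tbl 0x5A, slot 21 ⇒ 0x5C007 (P1/RW1/US1/PS0)
  → PA=0x5C90B  (4 entries read)

Entries read for #0: 4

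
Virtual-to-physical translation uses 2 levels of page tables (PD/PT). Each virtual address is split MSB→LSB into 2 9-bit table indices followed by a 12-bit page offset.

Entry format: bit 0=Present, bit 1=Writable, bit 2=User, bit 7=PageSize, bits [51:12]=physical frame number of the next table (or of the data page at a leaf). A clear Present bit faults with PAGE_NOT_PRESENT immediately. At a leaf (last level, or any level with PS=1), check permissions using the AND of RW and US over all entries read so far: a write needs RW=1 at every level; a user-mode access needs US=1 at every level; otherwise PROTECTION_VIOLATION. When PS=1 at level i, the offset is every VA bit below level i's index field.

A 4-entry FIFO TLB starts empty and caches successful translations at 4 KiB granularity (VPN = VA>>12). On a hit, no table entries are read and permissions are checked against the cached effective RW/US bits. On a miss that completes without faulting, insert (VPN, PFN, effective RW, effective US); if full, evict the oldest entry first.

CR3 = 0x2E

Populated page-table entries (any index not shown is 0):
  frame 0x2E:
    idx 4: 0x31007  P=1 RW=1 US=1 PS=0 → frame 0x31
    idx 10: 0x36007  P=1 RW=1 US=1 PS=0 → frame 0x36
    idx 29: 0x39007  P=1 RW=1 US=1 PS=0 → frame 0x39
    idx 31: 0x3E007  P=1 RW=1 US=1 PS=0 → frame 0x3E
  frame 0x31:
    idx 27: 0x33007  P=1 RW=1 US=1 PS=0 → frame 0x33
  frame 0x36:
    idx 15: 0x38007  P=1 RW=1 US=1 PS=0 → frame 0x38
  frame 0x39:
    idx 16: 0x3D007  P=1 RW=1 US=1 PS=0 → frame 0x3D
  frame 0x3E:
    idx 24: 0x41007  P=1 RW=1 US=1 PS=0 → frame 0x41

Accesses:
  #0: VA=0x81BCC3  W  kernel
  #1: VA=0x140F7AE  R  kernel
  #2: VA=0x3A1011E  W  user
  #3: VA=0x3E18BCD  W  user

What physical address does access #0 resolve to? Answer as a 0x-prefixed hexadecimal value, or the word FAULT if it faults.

Per-access translation:
#0 VA=0x81BCC3 (w,kernel):
  lvl0: tbl 0x2E, slot 4 ⇒ 0x31007 (P1/RW1/US1/PS0)
  lvl1: tbl 0x31, slot 27 ⇒ 0x33007 (P1/RW1/US1/PS0)
  → PA=0x33CC3  (2 entries read)
#1 VA=0x140F7AE (r,kernel):
  lvl0: tbl 0x2E, slot 10 ⇒ 0x36007 (P1/RW1/US1/PS0)
  lvl1: tbl 0x36, slot 15 ⇒ 0x38007 (P1/RW1/US1/PS0)
  → PA=0x387AE  (2 entries read)
#2 VA=0x3A1011E (w,user):
  lvl0: tbl 0x2E, slot 29 ⇒ 0x39007 (P1/RW1/US1/PS0)
  lvl1: tbl 0x39, slot 16 ⇒ 0x3D007 (P1/RW1/US1/PS0)
  → PA=0x3D11E  (2 entries read)
#3 VA=0x3E18BCD (w,user):
  lvl0: tbl 0x2E, slot 31 ⇒ 0x3E007 (P1/RW1/US1/PS0)
  lvl1: tbl 0x3E, slot 24 ⇒ 0x41007 (P1/RW1/US1/PS0)
  → PA=0x41BCD  (2 entries read)

Access #0 PA: 0x33CC3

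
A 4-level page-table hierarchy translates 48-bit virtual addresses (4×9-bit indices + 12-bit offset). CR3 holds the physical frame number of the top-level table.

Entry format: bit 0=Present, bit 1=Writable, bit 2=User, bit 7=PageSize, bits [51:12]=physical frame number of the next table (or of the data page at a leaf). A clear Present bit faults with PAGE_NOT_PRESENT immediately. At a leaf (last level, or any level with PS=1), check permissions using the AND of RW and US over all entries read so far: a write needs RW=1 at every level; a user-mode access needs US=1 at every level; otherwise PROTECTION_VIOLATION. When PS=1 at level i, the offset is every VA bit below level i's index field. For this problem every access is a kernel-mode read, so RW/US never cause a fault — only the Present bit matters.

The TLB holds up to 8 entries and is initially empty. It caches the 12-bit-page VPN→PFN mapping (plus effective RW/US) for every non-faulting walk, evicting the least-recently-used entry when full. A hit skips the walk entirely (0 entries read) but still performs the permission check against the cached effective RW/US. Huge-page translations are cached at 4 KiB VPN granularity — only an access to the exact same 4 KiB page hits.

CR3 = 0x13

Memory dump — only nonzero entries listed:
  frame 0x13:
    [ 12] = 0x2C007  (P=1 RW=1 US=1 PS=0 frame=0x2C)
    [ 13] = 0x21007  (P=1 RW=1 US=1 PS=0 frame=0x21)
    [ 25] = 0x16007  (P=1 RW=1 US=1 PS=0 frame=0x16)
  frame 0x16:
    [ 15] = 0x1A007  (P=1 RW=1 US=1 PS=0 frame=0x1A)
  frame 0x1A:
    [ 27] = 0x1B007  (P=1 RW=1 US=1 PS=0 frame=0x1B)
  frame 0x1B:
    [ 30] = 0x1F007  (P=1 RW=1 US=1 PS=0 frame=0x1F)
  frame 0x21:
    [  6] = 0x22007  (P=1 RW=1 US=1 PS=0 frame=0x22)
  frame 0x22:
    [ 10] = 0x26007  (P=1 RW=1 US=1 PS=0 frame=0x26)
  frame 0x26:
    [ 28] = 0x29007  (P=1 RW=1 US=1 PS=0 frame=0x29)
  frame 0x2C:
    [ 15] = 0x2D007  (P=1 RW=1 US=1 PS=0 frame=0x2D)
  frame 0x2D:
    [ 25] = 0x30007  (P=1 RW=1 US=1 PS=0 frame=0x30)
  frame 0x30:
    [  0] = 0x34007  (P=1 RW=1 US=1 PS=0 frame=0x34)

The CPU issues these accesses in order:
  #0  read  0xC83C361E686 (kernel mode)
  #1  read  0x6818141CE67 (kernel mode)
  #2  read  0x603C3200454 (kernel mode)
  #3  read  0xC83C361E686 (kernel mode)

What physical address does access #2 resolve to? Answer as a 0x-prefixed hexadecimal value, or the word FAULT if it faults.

Trace:
#0 VA=0xC83C361E686 (r,kernel):
  L0: frame=0x13 idx=25 entry=0x16007 [P=1 RW=1 US=1 PS=0]
  L1: frame=0x16 idx=15 entry=0x1A007 [P=1 RW=1 US=1 PS=0]
  L2: frame=0x1A idx=27 entry=0x1B007 [P=1 RW=1 US=1 PS=0]
  L3: frame=0x1B idx=30 entry=0x1F007 [P=1 RW=1 US=1 PS=0]
  ⇒ phys 0x1F686  [4 reads]
#1 VA=0x6818141CE67 (r,kernel):
  L0: frame=0x13 idx=13 entry=0x21007 [P=1 RW=1 US=1 PS=0]
  L1: frame=0x21 idx=6 entry=0x22007 [P=1 RW=1 US=1 PS=0]
  L2: frame=0x22 idx=10 entry=0x26007 [P=1 RW=1 US=1 PS=0]
  L3: frame=0x26 idx=28 entry=0x29007 [P=1 RW=1 US=1 PS=0]
  ⇒ phys 0x29E67  [4 reads]
#2 VA=0x603C3200454 (r,kernel):
  L0: frame=0x13 idx=12 entry=0x2C007 [P=1 RW=1 US=1 PS=0]
  L1: frame=0x2C idx=15 entry=0x2D007 [P=1 RW=1 US=1 PS=0]
  L2: frame=0x2D idx=25 entry=0x30007 [P=1 RW=1 US=1 PS=0]
  L3: frame=0x30 idx=0 entry=0x34007 [P=1 RW=1 US=1 PS=0]
  ⇒ phys 0x34454  [4 reads]
#3 VA=0xC83C361E686 (r,kernel):
  TLB hit vpn=0xC83C361E → PA=0x1F686

Access #2 PA: 0x34454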